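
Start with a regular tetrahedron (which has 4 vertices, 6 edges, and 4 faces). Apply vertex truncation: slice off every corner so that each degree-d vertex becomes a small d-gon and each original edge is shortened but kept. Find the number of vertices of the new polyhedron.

Truncation replaces each original edge-end by a new vertex, so V′ = 2E = 12.
Each original edge survives, and each old vertex of degree d contributes d new edges; summing degrees gives Σd = 2E, so E′ = E + 2E = 3E = 18.
Each original face survives and each original vertex becomes one new face: F′ = F + V = 8.

12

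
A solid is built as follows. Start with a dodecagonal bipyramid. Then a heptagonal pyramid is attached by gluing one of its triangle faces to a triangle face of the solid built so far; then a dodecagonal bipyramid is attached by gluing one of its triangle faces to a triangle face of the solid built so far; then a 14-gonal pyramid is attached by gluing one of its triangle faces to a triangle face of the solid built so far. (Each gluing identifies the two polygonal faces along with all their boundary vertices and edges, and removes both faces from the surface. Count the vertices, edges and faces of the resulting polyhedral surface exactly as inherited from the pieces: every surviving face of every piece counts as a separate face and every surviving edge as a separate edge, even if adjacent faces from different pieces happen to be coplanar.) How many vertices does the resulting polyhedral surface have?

42

A dodecagonal bipyramid: V=14, E=36, F=24.
Attach a heptagonal pyramid (V=8, E=14, F=8) along a 3-gon: merge 3 vertices and 3 edges, delete both glued faces → V=19, E=47, F=30.
Attach a dodecagonal bipyramid (V=14, E=36, F=24) along a 3-gon: merge 3 vertices and 3 edges, delete both glued faces → V=30, E=80, F=52.
Attach a 14-gonal pyramid (V=15, E=28, F=15) along a 3-gon: merge 3 vertices and 3 edges, delete both glued faces → V=42, E=105, F=65.
Check: V − E + F = 42 − 105 + 65 = 2.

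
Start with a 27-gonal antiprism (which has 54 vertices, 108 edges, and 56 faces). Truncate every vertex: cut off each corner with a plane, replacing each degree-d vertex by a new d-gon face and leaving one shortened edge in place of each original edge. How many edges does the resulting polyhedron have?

324

Truncation replaces each original edge-end by a new vertex, so V′ = 2E = 216.
Each original edge survives, and each old vertex of degree d contributes d new edges; summing degrees gives Σd = 2E, so E′ = E + 2E = 3E = 324.
Each original face survives and each original vertex becomes one new face: F′ = F + V = 110.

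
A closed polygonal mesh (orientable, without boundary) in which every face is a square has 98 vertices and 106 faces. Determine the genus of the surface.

Every face is a square, so 2E = 4·106 = 424, giving E = 212.
χ = V − E + F = 98 − 212 + 106 = -8.
For a closed orientable surface χ = 2 − 2g, so g = (2 − (-8))/2 = 5.

5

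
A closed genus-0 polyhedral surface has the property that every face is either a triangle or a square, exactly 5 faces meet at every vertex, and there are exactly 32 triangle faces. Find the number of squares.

6

Let x be the number of squares; then F = 32 + x.
Edge–face incidences: 2E = 3·32 + 4·x = 96 + 4x.
Every vertex has degree 5, so 5V = 2E.
Euler: V − E + F = 2 ⇒ (2E)/5 − E + (32 + x) = 2.
Multiply by 10: 2·(2E) − 5·(2E) + 10·(32 + x) = 20, i.e. 320 + 10x − 3·(96 + 4x) = 20.
Collecting terms: −2x + 32 = 20, so −2x = −12, so x = 6.
Then 2E = 96 + 4·6 = 120, so E = 60, V = 2E/5 = 24, F = 32 + 6 = 38.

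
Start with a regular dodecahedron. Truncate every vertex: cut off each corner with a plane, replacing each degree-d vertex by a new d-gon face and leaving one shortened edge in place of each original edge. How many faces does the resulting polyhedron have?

The base solid has V = 20, E = 30, F = 12.
Truncation replaces each original edge-end by a new vertex, so V′ = 2E = 60.
Each original edge survives, and each old vertex of degree d contributes d new edges; summing degrees gives Σd = 2E, so E′ = E + 2E = 3E = 90.
Each original face survives and each original vertex becomes one new face: F′ = F + V = 32.

32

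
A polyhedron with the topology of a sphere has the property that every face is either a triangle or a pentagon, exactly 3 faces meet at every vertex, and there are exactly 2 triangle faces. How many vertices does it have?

Let x be the number of pentagons; then F = 2 + x.
Edge–face incidences: 2E = 3·2 + 5·x = 6 + 5x.
Every vertex has degree 3, so 3V = 2E.
Euler: V − E + F = 2 ⇒ (2E)/3 − E + (2 + x) = 2.
Multiply by 6: 2·(2E) − 3·(2E) + 6·(2 + x) = 12, i.e. 12 + 6x − (6 + 5x) = 12.
Collecting terms: x + 6 = 12, so x = 6.
Then 2E = 6 + 5·6 = 36, so E = 18, V = 2E/3 = 12, F = 2 + 6 = 8.

12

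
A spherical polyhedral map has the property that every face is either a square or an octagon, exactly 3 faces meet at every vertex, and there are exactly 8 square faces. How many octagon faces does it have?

Let x be the number of octagons; then F = 8 + x.
Edge–face incidences: 2E = 4·8 + 8·x = 32 + 8x.
Every vertex has degree 3, so 3V = 2E.
Euler: V − E + F = 2 ⇒ (2E)/3 − E + (8 + x) = 2.
Multiply by 6: 2·(2E) − 3·(2E) + 6·(8 + x) = 12, i.e. 48 + 6x − (32 + 8x) = 12.
Collecting terms: −2x + 16 = 12, so −2x = −4, so x = 2.
Then 2E = 32 + 8·2 = 48, so E = 24, V = 2E/3 = 16, F = 8 + 2 = 10.

2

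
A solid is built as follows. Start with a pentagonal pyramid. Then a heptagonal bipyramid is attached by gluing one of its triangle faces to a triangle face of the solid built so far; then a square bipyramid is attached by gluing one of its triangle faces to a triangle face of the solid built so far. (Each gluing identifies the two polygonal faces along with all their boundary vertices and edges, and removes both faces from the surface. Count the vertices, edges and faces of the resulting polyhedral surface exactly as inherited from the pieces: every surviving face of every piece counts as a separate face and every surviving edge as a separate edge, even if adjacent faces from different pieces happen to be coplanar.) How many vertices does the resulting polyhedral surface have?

A pentagonal pyramid: V=6, E=10, F=6.
Attach a heptagonal bipyramid (V=9, E=21, F=14) along a 3-gon: merge 3 vertices and 3 edges, delete both glued faces → V=12, E=28, F=18.
Attach a square bipyramid (V=6, E=12, F=8) along a 3-gon: merge 3 vertices and 3 edges, delete both glued faces → V=15, E=37, F=24.
Check: V − E + F = 15 − 37 + 24 = 2.

15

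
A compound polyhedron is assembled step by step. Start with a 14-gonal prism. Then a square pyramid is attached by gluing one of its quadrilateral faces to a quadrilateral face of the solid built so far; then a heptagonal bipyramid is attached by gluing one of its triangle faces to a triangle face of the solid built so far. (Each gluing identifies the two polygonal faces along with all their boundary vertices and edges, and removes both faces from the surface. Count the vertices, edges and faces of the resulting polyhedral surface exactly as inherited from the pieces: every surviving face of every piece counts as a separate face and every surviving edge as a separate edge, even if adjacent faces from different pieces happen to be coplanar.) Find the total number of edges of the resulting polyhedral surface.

64

A 14-gonal prism: V=28, E=42, F=16.
Attach a square pyramid (V=5, E=8, F=5) along a 4-gon: merge 4 vertices and 4 edges, delete both glued faces → V=29, E=46, F=19.
Attach a heptagonal bipyramid (V=9, E=21, F=14) along a 3-gon: merge 3 vertices and 3 edges, delete both glued faces → V=35, E=64, F=31.
Check: V − E + F = 35 − 64 + 31 = 2.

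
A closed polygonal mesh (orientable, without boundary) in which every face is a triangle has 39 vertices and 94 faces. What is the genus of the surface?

Every face is a triangle, so 2E = 3·94 = 282, giving E = 141.
χ = V − E + F = 39 − 141 + 94 = -8.
For a closed orientable surface χ = 2 − 2g, so g = (2 − (-8))/2 = 5.

5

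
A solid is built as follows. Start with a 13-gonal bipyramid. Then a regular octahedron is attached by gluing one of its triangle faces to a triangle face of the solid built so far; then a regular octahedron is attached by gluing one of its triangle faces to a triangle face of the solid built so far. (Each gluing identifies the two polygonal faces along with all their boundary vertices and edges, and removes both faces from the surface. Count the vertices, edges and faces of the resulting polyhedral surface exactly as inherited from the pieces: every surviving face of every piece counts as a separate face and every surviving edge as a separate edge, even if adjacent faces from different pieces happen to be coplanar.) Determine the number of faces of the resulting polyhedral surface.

38

A 13-gonal bipyramid: V=15, E=39, F=26.
Attach a regular octahedron (V=6, E=12, F=8) along a 3-gon: merge 3 vertices and 3 edges, delete both glued faces → V=18, E=48, F=32.
Attach a regular octahedron (V=6, E=12, F=8) along a 3-gon: merge 3 vertices and 3 edges, delete both glued faces → V=21, E=57, F=38.
Check: V − E + F = 21 − 57 + 38 = 2.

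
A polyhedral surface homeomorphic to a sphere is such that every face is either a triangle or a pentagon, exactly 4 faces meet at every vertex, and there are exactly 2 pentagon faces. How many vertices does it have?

10

Let x be the number of triangles; then F = 2 + x.
Edge–face incidences: 2E = 5·2 + 3·x = 10 + 3x.
Every vertex has degree 4, so 4V = 2E.
Euler: V − E + F = 2 ⇒ (2E)/4 − E + (2 + x) = 2.
Multiply by 8: 2·(2E) − 4·(2E) + 8·(2 + x) = 16, i.e. 16 + 8x − 2·(10 + 3x) = 16.
Collecting terms: 2x − 4 = 16, so 2x = 20, so x = 10.
Then 2E = 10 + 3·10 = 40, so E = 20, V = 2E/4 = 10, F = 2 + 10 = 12.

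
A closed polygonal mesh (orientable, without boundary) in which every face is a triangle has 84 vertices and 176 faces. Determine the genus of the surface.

3

Every face is a triangle, so 2E = 3·176 = 528, giving E = 264.
χ = V − E + F = 84 − 264 + 176 = -4.
For a closed orientable surface χ = 2 − 2g, so g = (2 − (-4))/2 = 3.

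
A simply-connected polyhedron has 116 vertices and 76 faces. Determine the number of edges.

Here V − E + F = 2.
E = V + F − (2) = 116 + 76 − (2) = 190.

190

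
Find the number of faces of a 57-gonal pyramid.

58

A pyramid on an n-gon base has one n-gon and n triangles: V = 57 + 1 = 58, E = 2·57 = 114, F = 57 + 1 = 58.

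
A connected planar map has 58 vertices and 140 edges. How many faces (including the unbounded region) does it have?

Euler's formula for a connected plane graph: V − E + F = 2, so F = 2 − 58 + 140 = 84.

84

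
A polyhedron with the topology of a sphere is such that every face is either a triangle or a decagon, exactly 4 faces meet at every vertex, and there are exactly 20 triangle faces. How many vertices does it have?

20

Let x be the number of decagons; then F = 20 + x.
Edge–face incidences: 2E = 3·20 + 10·x = 60 + 10x.
Every vertex has degree 4, so 4V = 2E.
Euler: V − E + F = 2 ⇒ (2E)/4 − E + (20 + x) = 2.
Multiply by 8: 2·(2E) − 4·(2E) + 8·(20 + x) = 16, i.e. 160 + 8x − 2·(60 + 10x) = 16.
Collecting terms: −12x + 40 = 16, so −12x = −24, so x = 2.
Then 2E = 60 + 10·2 = 80, so E = 40, V = 2E/4 = 20, F = 20 + 2 = 22.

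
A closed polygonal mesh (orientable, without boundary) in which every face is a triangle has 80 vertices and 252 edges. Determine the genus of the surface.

3

Every face is a triangle and each edge borders two faces, so 3F = 2·252, giving F = 168.
χ = V − E + F = 80 − 252 + 168 = -4.
For a closed orientable surface χ = 2 − 2g, so g = (2 − (-4))/2 = 3.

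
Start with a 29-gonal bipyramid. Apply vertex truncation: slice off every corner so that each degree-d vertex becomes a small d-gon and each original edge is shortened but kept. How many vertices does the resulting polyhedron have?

The base solid has V = 31, E = 87, F = 58.
Truncation replaces each original edge-end by a new vertex, so V′ = 2E = 174.
Each original edge survives, and each old vertex of degree d contributes d new edges; summing degrees gives Σd = 2E, so E′ = E + 2E = 3E = 261.
Each original face survives and each original vertex becomes one new face: F′ = F + V = 89.

174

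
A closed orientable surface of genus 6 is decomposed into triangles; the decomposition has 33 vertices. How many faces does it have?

χ = 2 − 2·6 = -10, and every face is a triangle so 3F = 2E.
V − E + F = -10 with E = 3F/2 gives 33 − (3/2 − 1)·F = -10, so F = 86 and E = 129.

86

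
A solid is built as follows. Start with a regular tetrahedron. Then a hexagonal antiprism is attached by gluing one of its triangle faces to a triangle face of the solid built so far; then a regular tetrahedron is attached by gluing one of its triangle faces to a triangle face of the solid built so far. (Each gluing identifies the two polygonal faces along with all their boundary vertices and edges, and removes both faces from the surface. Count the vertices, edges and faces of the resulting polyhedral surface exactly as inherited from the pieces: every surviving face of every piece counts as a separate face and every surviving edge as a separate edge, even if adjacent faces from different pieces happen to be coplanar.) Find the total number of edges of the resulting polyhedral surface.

A regular tetrahedron: V=4, E=6, F=4.
Attach a hexagonal antiprism (V=12, E=24, F=14) along a 3-gon: merge 3 vertices and 3 edges, delete both glued faces → V=13, E=27, F=16.
Attach a regular tetrahedron (V=4, E=6, F=4) along a 3-gon: merge 3 vertices and 3 edges, delete both glued faces → V=14, E=30, F=18.
Check: V − E + F = 14 − 30 + 18 = 2.

30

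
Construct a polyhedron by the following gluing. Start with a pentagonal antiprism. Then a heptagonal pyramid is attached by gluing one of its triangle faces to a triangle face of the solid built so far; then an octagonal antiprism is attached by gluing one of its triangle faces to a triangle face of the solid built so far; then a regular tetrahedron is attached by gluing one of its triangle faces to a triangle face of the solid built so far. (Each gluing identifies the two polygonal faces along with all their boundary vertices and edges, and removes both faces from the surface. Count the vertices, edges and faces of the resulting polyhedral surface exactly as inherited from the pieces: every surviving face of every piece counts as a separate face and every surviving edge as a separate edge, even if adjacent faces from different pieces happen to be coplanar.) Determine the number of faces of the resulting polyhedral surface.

A pentagonal antiprism: V=10, E=20, F=12.
Attach a heptagonal pyramid (V=8, E=14, F=8) along a 3-gon: merge 3 vertices and 3 edges, delete both glued faces → V=15, E=31, F=18.
Attach an octagonal antiprism (V=16, E=32, F=18) along a 3-gon: merge 3 vertices and 3 edges, delete both glued faces → V=28, E=60, F=34.
Attach a regular tetrahedron (V=4, E=6, F=4) along a 3-gon: merge 3 vertices and 3 edges, delete both glued faces → V=29, E=63, F=36.
Check: V − E + F = 29 − 63 + 36 = 2.

36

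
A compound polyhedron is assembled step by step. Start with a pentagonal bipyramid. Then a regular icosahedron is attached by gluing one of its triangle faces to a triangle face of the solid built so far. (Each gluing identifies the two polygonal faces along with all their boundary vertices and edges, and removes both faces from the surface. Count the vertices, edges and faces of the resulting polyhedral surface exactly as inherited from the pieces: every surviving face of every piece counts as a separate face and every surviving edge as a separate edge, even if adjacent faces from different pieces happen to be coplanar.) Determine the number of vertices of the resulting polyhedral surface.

A pentagonal bipyramid: V=7, E=15, F=10.
Attach a regular icosahedron (V=12, E=30, F=20) along a 3-gon: merge 3 vertices and 3 edges, delete both glued faces → V=16, E=42, F=28.
Check: V − E + F = 16 − 42 + 28 = 2.

16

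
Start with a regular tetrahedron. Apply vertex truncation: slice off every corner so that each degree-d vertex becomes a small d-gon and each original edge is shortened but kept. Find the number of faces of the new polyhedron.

8

The base solid has V = 4, E = 6, F = 4.
Truncation replaces each original edge-end by a new vertex, so V′ = 2E = 12.
Each original edge survives, and each old vertex of degree d contributes d new edges; summing degrees gives Σd = 2E, so E′ = E + 2E = 3E = 18.
Each original face survives and each original vertex becomes one new face: F′ = F + V = 8.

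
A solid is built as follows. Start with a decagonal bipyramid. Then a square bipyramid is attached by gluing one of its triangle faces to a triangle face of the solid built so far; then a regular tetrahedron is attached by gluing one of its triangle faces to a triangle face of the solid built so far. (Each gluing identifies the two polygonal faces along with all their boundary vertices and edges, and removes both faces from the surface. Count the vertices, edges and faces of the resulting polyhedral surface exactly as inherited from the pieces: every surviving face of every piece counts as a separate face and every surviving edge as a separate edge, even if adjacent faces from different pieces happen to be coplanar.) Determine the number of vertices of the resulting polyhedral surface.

A decagonal bipyramid: V=12, E=30, F=20.
Attach a square bipyramid (V=6, E=12, F=8) along a 3-gon: merge 3 vertices and 3 edges, delete both glued faces → V=15, E=39, F=26.
Attach a regular tetrahedron (V=4, E=6, F=4) along a 3-gon: merge 3 vertices and 3 edges, delete both glued faces → V=16, E=42, F=28.
Check: V − E + F = 16 − 42 + 28 = 2.

16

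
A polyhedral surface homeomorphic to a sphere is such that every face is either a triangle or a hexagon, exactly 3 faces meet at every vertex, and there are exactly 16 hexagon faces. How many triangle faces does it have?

4

Let x be the number of triangles; then F = 16 + x.
Edge–face incidences: 2E = 6·16 + 3·x = 96 + 3x.
Every vertex has degree 3, so 3V = 2E.
Euler: V − E + F = 2 ⇒ (2E)/3 − E + (16 + x) = 2.
Multiply by 6: 2·(2E) − 3·(2E) + 6·(16 + x) = 12, i.e. 96 + 6x − (96 + 3x) = 12.
Collecting terms: 3x = 12, so x = 4.
Then 2E = 96 + 3·4 = 108, so E = 54, V = 2E/3 = 36, F = 16 + 4 = 20.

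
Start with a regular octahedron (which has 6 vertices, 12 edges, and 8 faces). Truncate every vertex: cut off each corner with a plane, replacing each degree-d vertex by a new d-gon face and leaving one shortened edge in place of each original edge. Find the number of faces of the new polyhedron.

14

Truncation replaces each original edge-end by a new vertex, so V′ = 2E = 24.
Each original edge survives, and each old vertex of degree d contributes d new edges; summing degrees gives Σd = 2E, so E′ = E + 2E = 3E = 36.
Each original face survives and each original vertex becomes one new face: F′ = F + V = 14.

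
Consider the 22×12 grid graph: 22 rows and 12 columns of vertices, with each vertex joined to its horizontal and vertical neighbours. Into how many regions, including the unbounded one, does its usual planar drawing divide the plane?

The grid has V = 22·12 = 264 vertices and E = 22·11 + 12·21 = 494 edges.
F = 2 − V + E = 2 − 264 + 494 = 232.

232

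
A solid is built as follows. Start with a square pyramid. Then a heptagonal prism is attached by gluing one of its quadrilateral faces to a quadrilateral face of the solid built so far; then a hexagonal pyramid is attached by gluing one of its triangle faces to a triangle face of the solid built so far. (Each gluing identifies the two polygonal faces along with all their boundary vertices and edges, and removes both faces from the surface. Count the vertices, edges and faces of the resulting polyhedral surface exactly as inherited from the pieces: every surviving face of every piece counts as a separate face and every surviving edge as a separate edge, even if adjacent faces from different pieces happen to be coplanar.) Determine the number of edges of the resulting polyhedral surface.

34

A square pyramid: V=5, E=8, F=5.
Attach a heptagonal prism (V=14, E=21, F=9) along a 4-gon: merge 4 vertices and 4 edges, delete both glued faces → V=15, E=25, F=12.
Attach a hexagonal pyramid (V=7, E=12, F=7) along a 3-gon: merge 3 vertices and 3 edges, delete both glued faces → V=19, E=34, F=17.
Check: V − E + F = 19 − 34 + 17 = 2.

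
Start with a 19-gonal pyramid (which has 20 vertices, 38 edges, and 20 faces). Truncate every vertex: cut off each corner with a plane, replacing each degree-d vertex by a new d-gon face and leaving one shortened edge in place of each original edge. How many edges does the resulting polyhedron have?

114

Truncation replaces each original edge-end by a new vertex, so V′ = 2E = 76.
Each original edge survives, and each old vertex of degree d contributes d new edges; summing degrees gives Σd = 2E, so E′ = E + 2E = 3E = 114.
Each original face survives and each original vertex becomes one new face: F′ = F + V = 40.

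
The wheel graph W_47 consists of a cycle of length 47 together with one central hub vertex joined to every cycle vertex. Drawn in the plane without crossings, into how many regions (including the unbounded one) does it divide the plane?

48

W_47 has V = 47 + 1 = 48 vertices and E = 2·47 = 94 edges.
By Euler's formula F = 2 − V + E = 2 − 48 + 94 = 48.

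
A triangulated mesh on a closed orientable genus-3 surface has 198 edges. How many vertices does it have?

62

χ = 2 − 2·3 = -4, and every face is a triangle so 3F = 2E.
F = 2E/3 = 132. Then V = -4 + E − F = -4 + 198 − 132 = 62.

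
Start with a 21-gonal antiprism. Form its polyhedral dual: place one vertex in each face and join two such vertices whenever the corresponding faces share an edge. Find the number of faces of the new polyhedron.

42

The base solid has V = 42, E = 84, F = 44.
The dual swaps V and F and preserves E: V′ = F = 44, E′ = E = 84, F′ = V = 42.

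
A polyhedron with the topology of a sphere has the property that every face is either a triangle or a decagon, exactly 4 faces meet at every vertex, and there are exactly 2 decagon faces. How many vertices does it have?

20

Let x be the number of triangles; then F = 2 + x.
Edge–face incidences: 2E = 10·2 + 3·x = 20 + 3x.
Every vertex has degree 4, so 4V = 2E.
Euler: V − E + F = 2 ⇒ (2E)/4 − E + (2 + x) = 2.
Multiply by 8: 2·(2E) − 4·(2E) + 8·(2 + x) = 16, i.e. 16 + 8x − 2·(20 + 3x) = 16.
Collecting terms: 2x − 24 = 16, so 2x = 40, so x = 20.
Then 2E = 20 + 3·20 = 80, so E = 40, V = 2E/4 = 20, F = 2 + 20 = 22.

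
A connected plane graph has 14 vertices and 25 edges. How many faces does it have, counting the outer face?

13

Euler's formula for a connected plane graph: V − E + F = 2, so F = 2 − 14 + 25 = 13.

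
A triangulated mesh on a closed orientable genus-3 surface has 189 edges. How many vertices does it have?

59

χ = 2 − 2·3 = -4, and every face is a triangle so 3F = 2E.
F = 2E/3 = 126. Then V = -4 + E − F = -4 + 189 − 126 = 59.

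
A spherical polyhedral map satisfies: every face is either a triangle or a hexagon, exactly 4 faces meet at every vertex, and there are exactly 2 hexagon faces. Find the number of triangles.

12

Let x be the number of triangles; then F = 2 + x.
Edge–face incidences: 2E = 6·2 + 3·x = 12 + 3x.
Every vertex has degree 4, so 4V = 2E.
Euler: V − E + F = 2 ⇒ (2E)/4 − E + (2 + x) = 2.
Multiply by 8: 2·(2E) − 4·(2E) + 8·(2 + x) = 16, i.e. 16 + 8x − 2·(12 + 3x) = 16.
Collecting terms: 2x − 8 = 16, so 2x = 24, so x = 12.
Then 2E = 12 + 3·12 = 48, so E = 24, V = 2E/4 = 12, F = 2 + 12 = 14.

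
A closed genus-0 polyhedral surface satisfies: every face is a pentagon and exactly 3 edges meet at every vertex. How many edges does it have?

Each face has 5 edges and each edge borders two faces, so 2E = 5F.
Each vertex has degree 3, so 3V = 2E and hence V = 5F/3.
Euler: V − E + F = 2 ⇒ (5F/3) − (5F/2) + F = 2.
Multiply by 6: (10 − 15 + 6)F = 12, i.e. 1F = 12.
So F = 12, E = 5·12/2 = 30, V = 5·12/3 = 20.

30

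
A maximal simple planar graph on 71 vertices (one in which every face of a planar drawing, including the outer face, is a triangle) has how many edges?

In a plane triangulation 3F = 2E and V − E + F = 2, so E = 3V − 6 = 3·71 − 6 = 207.

207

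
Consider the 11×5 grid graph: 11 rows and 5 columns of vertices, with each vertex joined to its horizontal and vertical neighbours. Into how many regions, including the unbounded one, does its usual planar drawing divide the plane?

The grid has V = 11·5 = 55 vertices and E = 11·4 + 5·10 = 94 edges.
F = 2 − V + E = 2 − 55 + 94 = 41.

41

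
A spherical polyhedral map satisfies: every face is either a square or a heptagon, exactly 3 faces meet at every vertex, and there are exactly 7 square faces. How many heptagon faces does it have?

2

Let x be the number of heptagons; then F = 7 + x.
Edge–face incidences: 2E = 4·7 + 7·x = 28 + 7x.
Every vertex has degree 3, so 3V = 2E.
Euler: V − E + F = 2 ⇒ (2E)/3 − E + (7 + x) = 2.
Multiply by 6: 2·(2E) − 3·(2E) + 6·(7 + x) = 12, i.e. 42 + 6x − (28 + 7x) = 12.
Collecting terms: −x + 14 = 12, so −x = −2, so x = 2.
Then 2E = 28 + 7·2 = 42, so E = 21, V = 2E/3 = 14, F = 7 + 2 = 9.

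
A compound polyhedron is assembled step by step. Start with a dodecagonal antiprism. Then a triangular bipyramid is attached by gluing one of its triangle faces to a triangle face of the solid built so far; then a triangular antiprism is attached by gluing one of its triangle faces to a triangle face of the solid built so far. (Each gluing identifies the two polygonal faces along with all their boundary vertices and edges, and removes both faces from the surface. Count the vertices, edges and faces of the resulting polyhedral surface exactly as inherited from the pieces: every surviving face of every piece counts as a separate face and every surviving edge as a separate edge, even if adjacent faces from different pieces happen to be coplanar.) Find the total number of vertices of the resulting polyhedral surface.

A dodecagonal antiprism: V=24, E=48, F=26.
Attach a triangular bipyramid (V=5, E=9, F=6) along a 3-gon: merge 3 vertices and 3 edges, delete both glued faces → V=26, E=54, F=30.
Attach a triangular antiprism (V=6, E=12, F=8) along a 3-gon: merge 3 vertices and 3 edges, delete both glued faces → V=29, E=63, F=36.
Check: V − E + F = 29 − 63 + 36 = 2.

29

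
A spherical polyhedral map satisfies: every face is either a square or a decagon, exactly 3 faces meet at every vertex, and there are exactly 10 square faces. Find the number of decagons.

2

Let x be the number of decagons; then F = 10 + x.
Edge–face incidences: 2E = 4·10 + 10·x = 40 + 10x.
Every vertex has degree 3, so 3V = 2E.
Euler: V − E + F = 2 ⇒ (2E)/3 − E + (10 + x) = 2.
Multiply by 6: 2·(2E) − 3·(2E) + 6·(10 + x) = 12, i.e. 60 + 6x − (40 + 10x) = 12.
Collecting terms: −4x + 20 = 12, so −4x = −8, so x = 2.
Then 2E = 40 + 10·2 = 60, so E = 30, V = 2E/3 = 20, F = 10 + 2 = 12.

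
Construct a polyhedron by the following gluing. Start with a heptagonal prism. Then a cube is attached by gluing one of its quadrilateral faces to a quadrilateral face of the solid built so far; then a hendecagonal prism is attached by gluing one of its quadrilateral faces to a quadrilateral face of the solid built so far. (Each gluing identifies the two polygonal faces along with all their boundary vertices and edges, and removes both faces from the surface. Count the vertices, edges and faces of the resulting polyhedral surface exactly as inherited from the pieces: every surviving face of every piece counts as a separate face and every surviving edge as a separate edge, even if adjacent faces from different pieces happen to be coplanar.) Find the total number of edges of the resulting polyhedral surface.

58

A heptagonal prism: V=14, E=21, F=9.
Attach a cube (V=8, E=12, F=6) along a 4-gon: merge 4 vertices and 4 edges, delete both glued faces → V=18, E=29, F=13.
Attach a hendecagonal prism (V=22, E=33, F=13) along a 4-gon: merge 4 vertices and 4 edges, delete both glued faces → V=36, E=58, F=24.
Check: V − E + F = 36 − 58 + 24 = 2.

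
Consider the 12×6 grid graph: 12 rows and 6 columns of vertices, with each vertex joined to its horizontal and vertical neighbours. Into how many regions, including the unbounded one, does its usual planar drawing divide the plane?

The grid has V = 12·6 = 72 vertices and E = 12·5 + 6·11 = 126 edges.
F = 2 − V + E = 2 − 72 + 126 = 56.

56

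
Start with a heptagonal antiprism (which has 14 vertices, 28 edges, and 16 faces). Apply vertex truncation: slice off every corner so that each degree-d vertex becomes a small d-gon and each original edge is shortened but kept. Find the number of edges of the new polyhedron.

84

Truncation replaces each original edge-end by a new vertex, so V′ = 2E = 56.
Each original edge survives, and each old vertex of degree d contributes d new edges; summing degrees gives Σd = 2E, so E′ = E + 2E = 3E = 84.
Each original face survives and each original vertex becomes one new face: F′ = F + V = 30.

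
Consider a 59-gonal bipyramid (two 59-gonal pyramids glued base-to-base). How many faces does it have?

118

A bipyramid over an n-gon has 2n triangular faces and n + 2 vertices: V = 59 + 2 = 61, E = 3·59 = 177, F = 2·59 = 118.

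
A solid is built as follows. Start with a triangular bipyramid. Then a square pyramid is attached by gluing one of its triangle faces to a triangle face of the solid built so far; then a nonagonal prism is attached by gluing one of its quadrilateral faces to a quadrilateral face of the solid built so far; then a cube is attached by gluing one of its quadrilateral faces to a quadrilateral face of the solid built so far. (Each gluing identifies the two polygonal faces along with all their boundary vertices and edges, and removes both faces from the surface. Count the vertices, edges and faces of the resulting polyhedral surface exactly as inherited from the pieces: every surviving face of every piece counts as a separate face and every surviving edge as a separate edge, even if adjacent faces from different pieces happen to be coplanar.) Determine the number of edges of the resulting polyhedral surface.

45

A triangular bipyramid: V=5, E=9, F=6.
Attach a square pyramid (V=5, E=8, F=5) along a 3-gon: merge 3 vertices and 3 edges, delete both glued faces → V=7, E=14, F=9.
Attach a nonagonal prism (V=18, E=27, F=11) along a 4-gon: merge 4 vertices and 4 edges, delete both glued faces → V=21, E=37, F=18.
Attach a cube (V=8, E=12, F=6) along a 4-gon: merge 4 vertices and 4 edges, delete both glued faces → V=25, E=45, F=22.
Check: V − E + F = 25 − 45 + 22 = 2.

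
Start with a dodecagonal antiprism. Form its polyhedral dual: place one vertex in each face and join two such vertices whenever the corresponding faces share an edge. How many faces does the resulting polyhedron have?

24

The base solid has V = 24, E = 48, F = 26.
The dual swaps V and F and preserves E: V′ = F = 26, E′ = E = 48, F′ = V = 24.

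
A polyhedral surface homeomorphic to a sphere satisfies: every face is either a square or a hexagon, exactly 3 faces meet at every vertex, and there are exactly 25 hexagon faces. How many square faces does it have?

6

Let x be the number of squares; then F = 25 + x.
Edge–face incidences: 2E = 6·25 + 4·x = 150 + 4x.
Every vertex has degree 3, so 3V = 2E.
Euler: V − E + F = 2 ⇒ (2E)/3 − E + (25 + x) = 2.
Multiply by 6: 2·(2E) − 3·(2E) + 6·(25 + x) = 12, i.e. 150 + 6x − (150 + 4x) = 12.
Collecting terms: 2x = 12, so x = 6.
Then 2E = 150 + 4·6 = 174, so E = 87, V = 2E/3 = 58, F = 25 + 6 = 31.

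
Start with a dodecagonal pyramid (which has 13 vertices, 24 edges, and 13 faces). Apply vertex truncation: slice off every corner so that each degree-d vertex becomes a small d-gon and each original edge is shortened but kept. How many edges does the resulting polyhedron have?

Truncation replaces each original edge-end by a new vertex, so V′ = 2E = 48.
Each original edge survives, and each old vertex of degree d contributes d new edges; summing degrees gives Σd = 2E, so E′ = E + 2E = 3E = 72.
Each original face survives and each original vertex becomes one new face: F′ = F + V = 26.

72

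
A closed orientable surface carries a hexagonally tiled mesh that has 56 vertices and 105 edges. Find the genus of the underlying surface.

Every face is a hexagon and each edge borders two faces, so 6F = 2·105, giving F = 35.
χ = V − E + F = 56 − 105 + 35 = -14.
For a closed orientable surface χ = 2 − 2g, so g = (2 − (-14))/2 = 8.

8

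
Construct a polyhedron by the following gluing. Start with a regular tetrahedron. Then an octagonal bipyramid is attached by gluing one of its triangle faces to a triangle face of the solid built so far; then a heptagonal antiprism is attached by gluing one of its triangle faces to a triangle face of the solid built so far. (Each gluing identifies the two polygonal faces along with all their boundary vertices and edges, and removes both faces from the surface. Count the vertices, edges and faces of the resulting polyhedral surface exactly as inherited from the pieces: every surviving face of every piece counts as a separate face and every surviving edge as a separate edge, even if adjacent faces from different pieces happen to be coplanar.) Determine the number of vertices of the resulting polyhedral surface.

A regular tetrahedron: V=4, E=6, F=4.
Attach an octagonal bipyramid (V=10, E=24, F=16) along a 3-gon: merge 3 vertices and 3 edges, delete both glued faces → V=11, E=27, F=18.
Attach a heptagonal antiprism (V=14, E=28, F=16) along a 3-gon: merge 3 vertices and 3 edges, delete both glued faces → V=22, E=52, F=32.
Check: V − E + F = 22 − 52 + 32 = 2.

22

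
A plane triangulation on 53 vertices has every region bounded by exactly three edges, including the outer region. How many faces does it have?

102

In a plane triangulation 3F = 2E and V − E + F = 2, so F = 2V − 4 = 2·53 − 4 = 102.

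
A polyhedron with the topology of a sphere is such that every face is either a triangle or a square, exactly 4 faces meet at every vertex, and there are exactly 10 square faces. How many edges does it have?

Let x be the number of triangles; then F = 10 + x.
Edge–face incidences: 2E = 4·10 + 3·x = 40 + 3x.
Every vertex has degree 4, so 4V = 2E.
Euler: V − E + F = 2 ⇒ (2E)/4 − E + (10 + x) = 2.
Multiply by 8: 2·(2E) − 4·(2E) + 8·(10 + x) = 16, i.e. 80 + 8x − 2·(40 + 3x) = 16.
Collecting terms: 2x = 16, so x = 8.
Then 2E = 40 + 3·8 = 64, so E = 32, V = 2E/4 = 16, F = 10 + 8 = 18.

32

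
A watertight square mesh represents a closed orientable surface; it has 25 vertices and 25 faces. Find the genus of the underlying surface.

1

Every face is a square, so 2E = 4·25 = 100, giving E = 50.
χ = V − E + F = 25 − 50 + 25 = 0.
For a closed orientable surface χ = 2 − 2g, so g = (2 − (0))/2 = 1.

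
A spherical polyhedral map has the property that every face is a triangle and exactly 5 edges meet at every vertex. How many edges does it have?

Each face has 3 edges and each edge borders two faces, so 2E = 3F.
Each vertex has degree 5, so 5V = 2E and hence V = 3F/5.
Euler: V − E + F = 2 ⇒ (3F/5) − (3F/2) + F = 2.
Multiply by 10: (6 − 15 + 10)F = 20, i.e. 1F = 20.
So F = 20, E = 3·20/2 = 30, V = 3·20/5 = 12.

30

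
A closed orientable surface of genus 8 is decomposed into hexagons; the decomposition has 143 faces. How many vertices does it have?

272

χ = 2 − 2·8 = -14, and every face is a hexagon so 6F = 2E.
E = 6·143/2 = 429. Then V = -14 + E − F = -14 + 429 − 143 = 272.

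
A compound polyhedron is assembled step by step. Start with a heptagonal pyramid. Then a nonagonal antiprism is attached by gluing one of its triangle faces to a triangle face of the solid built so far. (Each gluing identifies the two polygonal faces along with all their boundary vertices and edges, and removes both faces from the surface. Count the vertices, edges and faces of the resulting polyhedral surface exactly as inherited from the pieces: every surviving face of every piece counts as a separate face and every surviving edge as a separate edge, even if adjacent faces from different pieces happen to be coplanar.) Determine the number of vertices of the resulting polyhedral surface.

23

A heptagonal pyramid: V=8, E=14, F=8.
Attach a nonagonal antiprism (V=18, E=36, F=20) along a 3-gon: merge 3 vertices and 3 edges, delete both glued faces → V=23, E=47, F=26.
Check: V − E + F = 23 − 47 + 26 = 2.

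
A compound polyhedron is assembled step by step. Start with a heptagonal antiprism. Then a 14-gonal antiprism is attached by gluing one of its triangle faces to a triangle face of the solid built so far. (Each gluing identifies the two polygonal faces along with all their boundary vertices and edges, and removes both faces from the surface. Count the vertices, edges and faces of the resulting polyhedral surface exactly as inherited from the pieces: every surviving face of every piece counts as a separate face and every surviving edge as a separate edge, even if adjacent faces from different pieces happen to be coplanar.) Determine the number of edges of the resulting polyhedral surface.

A heptagonal antiprism: V=14, E=28, F=16.
Attach a 14-gonal antiprism (V=28, E=56, F=30) along a 3-gon: merge 3 vertices and 3 edges, delete both glued faces → V=39, E=81, F=44.
Check: V − E + F = 39 − 81 + 44 = 2.

81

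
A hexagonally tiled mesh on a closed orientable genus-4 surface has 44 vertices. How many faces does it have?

25

χ = 2 − 2·4 = -6, and every face is a hexagon so 6F = 2E.
V − E + F = -6 with E = 6F/2 gives 44 − (6/2 − 1)·F = -6, so F = 25 and E = 75.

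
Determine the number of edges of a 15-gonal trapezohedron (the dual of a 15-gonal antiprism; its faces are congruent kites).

The n-trapezohedron (dual of the n-antiprism) has V = 2·15 + 2 = 32, E = 4·15 = 60, F = 2·15 = 30.

60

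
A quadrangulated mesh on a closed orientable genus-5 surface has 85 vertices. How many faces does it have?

93

χ = 2 − 2·5 = -8, and every face is a square so 4F = 2E.
V − E + F = -8 with E = 4F/2 gives 85 − (4/2 − 1)·F = -8, so F = 93 and E = 186.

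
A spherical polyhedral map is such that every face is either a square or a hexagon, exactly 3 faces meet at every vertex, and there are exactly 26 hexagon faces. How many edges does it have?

Let x be the number of squares; then F = 26 + x.
Edge–face incidences: 2E = 6·26 + 4·x = 156 + 4x.
Every vertex has degree 3, so 3V = 2E.
Euler: V − E + F = 2 ⇒ (2E)/3 − E + (26 + x) = 2.
Multiply by 6: 2·(2E) − 3·(2E) + 6·(26 + x) = 12, i.e. 156 + 6x − (156 + 4x) = 12.
Collecting terms: 2x = 12, so x = 6.
Then 2E = 156 + 4·6 = 180, so E = 90, V = 2E/3 = 60, F = 26 + 6 = 32.

90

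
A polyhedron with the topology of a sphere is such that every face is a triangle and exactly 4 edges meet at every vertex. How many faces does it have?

Each face has 3 edges and each edge borders two faces, so 2E = 3F.
Each vertex has degree 4, so 4V = 2E and hence V = 3F/4.
Euler: V − E + F = 2 ⇒ (3F/4) − (3F/2) + F = 2.
Multiply by 8: (6 − 12 + 8)F = 16, i.e. 2F = 16.
So F = 8, E = 3·8/2 = 12, V = 3·8/4 = 6.

8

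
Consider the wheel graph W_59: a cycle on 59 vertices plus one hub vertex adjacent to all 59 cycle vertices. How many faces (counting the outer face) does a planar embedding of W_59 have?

60

W_59 has V = 59 + 1 = 60 vertices and E = 2·59 = 118 edges.
By Euler's formula F = 2 − V + E = 2 − 60 + 118 = 60.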